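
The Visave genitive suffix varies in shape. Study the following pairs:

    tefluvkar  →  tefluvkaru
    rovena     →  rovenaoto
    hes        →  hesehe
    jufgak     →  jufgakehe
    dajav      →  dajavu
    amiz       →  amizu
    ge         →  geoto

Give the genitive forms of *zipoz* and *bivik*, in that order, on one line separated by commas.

zipozu, bivikehe

The alternation tracks the final sound of the stem — -ehe when the stem ends in a voiceless consonant (*hes*, *jufgak*); -u when the stem ends in a voiced consonant (*tefluvkar*, *dajav*, *amiz*); -oto when the stem ends in a vowel (*rovena*, *ge*).
Since the final sound of *zipoz* is /z/ (a voiced consonant), it takes -u, giving *zipozu*.
The final sound of *bivik* is /k/, which is a voiceless consonant, so the suffix is -ehe, giving *bivikehe*.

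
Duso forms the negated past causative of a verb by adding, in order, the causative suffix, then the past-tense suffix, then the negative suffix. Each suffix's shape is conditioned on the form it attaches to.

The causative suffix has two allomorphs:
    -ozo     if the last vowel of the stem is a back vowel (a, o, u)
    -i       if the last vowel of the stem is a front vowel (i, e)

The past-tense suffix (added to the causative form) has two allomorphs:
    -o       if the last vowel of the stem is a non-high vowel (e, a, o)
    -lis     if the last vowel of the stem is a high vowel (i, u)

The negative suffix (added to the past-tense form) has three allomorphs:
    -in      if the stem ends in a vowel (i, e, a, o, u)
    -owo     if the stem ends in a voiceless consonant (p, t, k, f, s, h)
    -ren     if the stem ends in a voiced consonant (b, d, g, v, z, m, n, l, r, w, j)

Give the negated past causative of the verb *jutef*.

jutefilisowo

*jutef*: last vowel = /e/, a front vowel → -i → *jutefi*.
The causative form *jutefi*: last vowel = /i/, a high vowel → -lis → *jutefilis*.
The past-tense form *jutefilis*: final sound = /s/, a voiceless consonant → -owo → *jutefilisowo*.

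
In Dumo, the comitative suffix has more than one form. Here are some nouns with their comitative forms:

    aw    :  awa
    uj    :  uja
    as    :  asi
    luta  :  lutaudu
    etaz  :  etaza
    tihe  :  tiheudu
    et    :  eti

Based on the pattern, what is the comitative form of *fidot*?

The alternation tracks the final sound of the stem — -i when the stem ends in a voiceless consonant (*as*, *et*); -a when the stem ends in a voiced consonant (*aw*, *uj*, *etaz*); -udu when the stem ends in a vowel (*luta*, *tihe*).
*fidot* — final sound /t/ (a voiceless consonant) → -i → *fidoti*.

fidoti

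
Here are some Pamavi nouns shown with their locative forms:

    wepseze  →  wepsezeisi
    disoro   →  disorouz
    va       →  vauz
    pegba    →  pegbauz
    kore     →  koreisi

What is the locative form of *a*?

Looking at the last vowel of each stem: -isi when the last vowel of the stem is a front vowel (*wepseze*, *kore*); -uz when the last vowel of the stem is a back vowel (*disoro*, *va*, *pegba*).
The last vowel of *a* is /a/, which is a back vowel, so the suffix is -uz, giving *auz*.

auz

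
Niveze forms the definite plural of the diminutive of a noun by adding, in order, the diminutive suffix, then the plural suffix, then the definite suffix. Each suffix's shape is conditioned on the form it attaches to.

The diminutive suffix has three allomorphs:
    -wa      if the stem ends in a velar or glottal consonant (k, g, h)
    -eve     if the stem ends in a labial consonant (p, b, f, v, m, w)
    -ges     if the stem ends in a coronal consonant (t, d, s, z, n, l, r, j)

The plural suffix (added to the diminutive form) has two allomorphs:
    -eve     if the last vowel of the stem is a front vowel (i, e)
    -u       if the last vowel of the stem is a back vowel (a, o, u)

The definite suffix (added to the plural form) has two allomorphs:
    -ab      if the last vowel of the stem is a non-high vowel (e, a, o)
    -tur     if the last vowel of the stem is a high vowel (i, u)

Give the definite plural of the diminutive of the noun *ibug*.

ibugwautur

The final consonant of *ibug* is /g/, which is velar/glottal, so the diminutive suffix is -wa, giving *ibugwa*.
The diminutive form *ibugwa*: last vowel = /a/, a back vowel → -u → *ibugwau*.
The last vowel of the plural form *ibugwau* is /u/, which is a high vowel, so the definite suffix is -tur, giving *ibugwautur*.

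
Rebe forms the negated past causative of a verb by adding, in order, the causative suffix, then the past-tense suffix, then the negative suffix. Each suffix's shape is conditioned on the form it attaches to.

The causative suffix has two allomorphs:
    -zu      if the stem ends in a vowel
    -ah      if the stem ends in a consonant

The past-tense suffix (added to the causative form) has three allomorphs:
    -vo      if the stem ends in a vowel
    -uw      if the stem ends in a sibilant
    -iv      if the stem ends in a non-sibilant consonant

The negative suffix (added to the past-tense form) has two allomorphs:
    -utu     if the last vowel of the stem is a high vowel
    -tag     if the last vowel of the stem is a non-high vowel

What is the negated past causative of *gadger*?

Since the final sound of *gadger* is /r/ (a consonant), it takes -ah, giving *gadgerah*.
The causative form *gadgerah*: final sound = /h/, a non-sibilant consonant → -iv → *gadgerahiv*.
The past-tense form *gadgerahiv* — last vowel /i/ (a high vowel) → -utu → *gadgerahivutu*.

gadgerahivutu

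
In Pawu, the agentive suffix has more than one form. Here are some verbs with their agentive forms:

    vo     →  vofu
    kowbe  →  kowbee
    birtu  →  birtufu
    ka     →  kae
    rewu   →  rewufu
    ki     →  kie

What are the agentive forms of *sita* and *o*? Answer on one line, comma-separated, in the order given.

sitae, ofu

The alternation tracks the last vowel of the stem — -fu when the last vowel of the stem is a rounded vowel (*vo*, *birtu*, *rewu*); -e when the last vowel of the stem is an unrounded vowel (*kowbe*, *ka*, *ki*).
Since the last vowel of *sita* is /a/ (an unrounded vowel), it takes -e, giving *sitae*.
The last vowel of *o* is /o/, which is a rounded vowel, so the suffix is -fu, giving *ofu*.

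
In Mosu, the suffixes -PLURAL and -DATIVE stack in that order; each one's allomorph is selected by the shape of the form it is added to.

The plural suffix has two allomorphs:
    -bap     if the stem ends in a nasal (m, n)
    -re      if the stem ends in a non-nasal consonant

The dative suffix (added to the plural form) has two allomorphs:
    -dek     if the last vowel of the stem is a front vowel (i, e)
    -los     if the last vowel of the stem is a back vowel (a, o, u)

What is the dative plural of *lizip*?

lizipredek

Since the final consonant of *lizip* is /p/ (non-nasal), it takes -re, giving *lizipre*.
Since the last vowel of the plural form *lizipre* is /e/ (a front vowel), it takes -dek, giving *lizipredek*.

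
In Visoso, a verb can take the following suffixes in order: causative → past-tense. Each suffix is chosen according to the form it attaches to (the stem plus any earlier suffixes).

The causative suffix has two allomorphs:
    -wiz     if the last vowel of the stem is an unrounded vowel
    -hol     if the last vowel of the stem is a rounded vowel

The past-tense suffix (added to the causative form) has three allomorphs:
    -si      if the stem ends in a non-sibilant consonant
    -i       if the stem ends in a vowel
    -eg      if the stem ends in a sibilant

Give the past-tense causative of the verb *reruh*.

*reruh*: last vowel = /u/, a rounded vowel → -hol → *reruhhol*.
The causative form *reruhhol*: final sound = /l/, a non-sibilant consonant → -si → *reruhholsi*.

reruhholsi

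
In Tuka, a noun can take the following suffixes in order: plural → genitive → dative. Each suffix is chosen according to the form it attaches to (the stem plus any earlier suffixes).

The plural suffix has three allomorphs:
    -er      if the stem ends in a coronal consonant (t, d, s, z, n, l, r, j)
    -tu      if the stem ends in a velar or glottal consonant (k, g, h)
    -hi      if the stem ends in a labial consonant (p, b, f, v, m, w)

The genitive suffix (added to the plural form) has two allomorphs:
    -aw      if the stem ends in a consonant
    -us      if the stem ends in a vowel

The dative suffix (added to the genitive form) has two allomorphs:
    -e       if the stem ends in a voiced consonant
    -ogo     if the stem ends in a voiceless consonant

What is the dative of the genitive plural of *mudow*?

*mudow*: final consonant = /w/, labial → -hi → *mudowhi*.
The final sound of the plural form *mudowhi* is /i/, which is a vowel, so the genitive suffix is -us, giving *mudowhius*.
The genitive form *mudowhius*: final consonant = /s/, voiceless → -ogo → *mudowhiusogo*.

mudowhiusogo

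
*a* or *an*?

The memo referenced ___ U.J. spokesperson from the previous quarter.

a

The indefinite article is chosen by the initial *sound* of the following word, not its spelling.
The initialism *U.J.* is read letter by letter; the first letter, U, is pronounced /juː/, which begins with a consonant sound.
So the article is *a*: The memo referenced a U.J. spokesperson from the previous quarter.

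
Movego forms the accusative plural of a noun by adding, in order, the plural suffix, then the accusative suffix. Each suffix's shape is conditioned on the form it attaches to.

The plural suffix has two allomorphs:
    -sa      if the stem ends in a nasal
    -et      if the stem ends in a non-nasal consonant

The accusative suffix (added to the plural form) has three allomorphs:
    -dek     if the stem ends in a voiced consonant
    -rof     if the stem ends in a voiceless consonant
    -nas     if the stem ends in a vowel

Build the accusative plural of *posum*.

The final consonant of *posum* is /m/, which is a nasal, so the plural suffix is -sa, giving *posumsa*.
The plural form *posumsa* — final sound /a/ (a vowel) → -nas → *posumsanas*.

posumsanas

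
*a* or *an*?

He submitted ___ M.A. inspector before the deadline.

an

The indefinite article is chosen by the initial *sound* of the following word, not its spelling.
The initialism *M.A.* is read letter by letter; the first letter, M, is pronounced /ɛm/, which begins with a vowel sound.
So the article is *an*: He submitted an M.A. inspector before the deadline.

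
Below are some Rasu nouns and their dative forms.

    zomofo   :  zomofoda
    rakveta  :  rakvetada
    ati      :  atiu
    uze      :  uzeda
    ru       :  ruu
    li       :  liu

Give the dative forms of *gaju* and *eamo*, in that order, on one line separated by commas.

gajuu, eamoda

Looking at the last vowel of each stem: -u when the last vowel of the stem is a high vowel (*ati*, *ru*, *li*); -da when the last vowel of the stem is a non-high vowel (*zomofo*, *rakveta*, *uze*).
Since the last vowel of *gaju* is /u/ (a high vowel), it takes -u, giving *gajuu*.
*eamo* — last vowel /o/ (a non-high vowel) → -da → *eamoda*.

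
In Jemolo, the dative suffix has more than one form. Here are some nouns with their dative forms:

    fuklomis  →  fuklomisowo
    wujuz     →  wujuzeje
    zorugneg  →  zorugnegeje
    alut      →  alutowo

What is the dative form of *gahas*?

The pattern is voicing of the final consonant: -owo when the stem ends in a voiceless consonant (*fuklomis*, *alut*); -eje when the stem ends in a voiced consonant (*wujuz*, *zorugneg*).
*gahas* — final consonant /s/ (voiceless) → -owo → *gahasowo*.

gahasowo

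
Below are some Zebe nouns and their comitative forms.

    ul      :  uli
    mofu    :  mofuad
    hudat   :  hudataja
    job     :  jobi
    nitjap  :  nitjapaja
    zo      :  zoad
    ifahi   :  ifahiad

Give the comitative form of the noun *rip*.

Looking at the final sound of each stem: -aja when the stem ends in a voiceless consonant (*hudat*, *nitjap*); -i when the stem ends in a voiced consonant (*ul*, *job*); -ad when the stem ends in a vowel (*mofu*, *zo*, *ifahi*).
*rip* — final sound /p/ (a voiceless consonant) → -aja → *ripaja*.

ripaja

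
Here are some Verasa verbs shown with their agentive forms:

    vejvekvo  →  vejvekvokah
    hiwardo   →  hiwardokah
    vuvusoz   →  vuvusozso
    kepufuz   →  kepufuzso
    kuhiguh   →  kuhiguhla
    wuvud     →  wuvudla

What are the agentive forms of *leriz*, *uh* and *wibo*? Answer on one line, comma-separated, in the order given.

lerizso, uhla, wibokah

Looking at the final sound of each stem: -so when the stem ends in a sibilant (*vuvusoz*, *kepufuz*); -la when the stem ends in a non-sibilant consonant (*kuhiguh*, *wuvud*); -kah when the stem ends in a vowel (*vejvekvo*, *hiwardo*).
The final sound of *leriz* is /z/, which is a sibilant, so the suffix is -so, giving *lerizso*.
*uh* — final sound /h/ (a non-sibilant consonant) → -la → *uhla*.
The final sound of *wibo* is /o/, which is a vowel, so the suffix is -kah, giving *wibokah*.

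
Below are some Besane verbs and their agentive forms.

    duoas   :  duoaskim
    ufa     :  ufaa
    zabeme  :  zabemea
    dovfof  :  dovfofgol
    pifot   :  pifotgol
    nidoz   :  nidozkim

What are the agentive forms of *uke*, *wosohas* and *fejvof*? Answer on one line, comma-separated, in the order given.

The suffix is conditioned by the final sound: -kim when the stem ends in a sibilant (*duoas*, *nidoz*); -gol when the stem ends in a non-sibilant consonant (*dovfof*, *pifot*); -a when the stem ends in a vowel (*ufa*, *zabeme*).
Since the final sound of *uke* is /e/ (a vowel), it takes -a, giving *ukea*.
The final sound of *wosohas* is /s/, which is a sibilant, so the suffix is -kim, giving *wosohaskim*.
*fejvof* — final sound /f/ (a non-sibilant consonant) → -gol → *fejvofgol*.

ukea, wosohaskim, fejvofgol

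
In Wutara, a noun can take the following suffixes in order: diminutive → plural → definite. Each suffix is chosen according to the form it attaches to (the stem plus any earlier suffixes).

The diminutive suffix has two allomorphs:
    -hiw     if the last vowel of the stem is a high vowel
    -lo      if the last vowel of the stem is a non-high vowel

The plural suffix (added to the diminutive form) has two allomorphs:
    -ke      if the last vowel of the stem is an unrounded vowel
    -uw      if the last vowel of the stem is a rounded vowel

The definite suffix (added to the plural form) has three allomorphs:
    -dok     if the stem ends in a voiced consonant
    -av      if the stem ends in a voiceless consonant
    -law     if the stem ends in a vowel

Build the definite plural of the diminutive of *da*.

*da* — last vowel /a/ (a non-high vowel) → -lo → *dalo*.
The last vowel of the diminutive form *dalo* is /o/, which is a rounded vowel, so the plural suffix is -uw, giving *dalouw*.
The final sound of the plural form *dalouw* is /w/, which is a voiced consonant, so the definite suffix is -dok, giving *dalouwdok*.

dalouwdok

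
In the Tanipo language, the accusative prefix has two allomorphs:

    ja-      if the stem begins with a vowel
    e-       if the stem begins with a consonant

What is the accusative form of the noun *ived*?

jaived

The first sound of *ived* is /i/, which is a vowel, so the prefix is ja-, giving *jaived*.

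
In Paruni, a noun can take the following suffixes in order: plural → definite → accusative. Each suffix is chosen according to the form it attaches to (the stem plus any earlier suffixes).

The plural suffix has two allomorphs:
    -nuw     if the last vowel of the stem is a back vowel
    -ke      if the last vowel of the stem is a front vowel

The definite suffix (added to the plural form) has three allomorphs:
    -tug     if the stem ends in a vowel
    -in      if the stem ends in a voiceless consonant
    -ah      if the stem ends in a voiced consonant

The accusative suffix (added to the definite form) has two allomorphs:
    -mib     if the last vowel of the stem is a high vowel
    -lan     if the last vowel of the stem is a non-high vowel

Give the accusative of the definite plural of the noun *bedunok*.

*bedunok*: last vowel = /o/, a back vowel → -nuw → *bedunoknuw*.
The plural form *bedunoknuw* — final sound /w/ (a voiced consonant) → -ah → *bedunoknuwah*.
Since the last vowel of the definite form *bedunoknuwah* is /a/ (a non-high vowel), it takes -lan, giving *bedunoknuwahlan*.

bedunoknuwahlan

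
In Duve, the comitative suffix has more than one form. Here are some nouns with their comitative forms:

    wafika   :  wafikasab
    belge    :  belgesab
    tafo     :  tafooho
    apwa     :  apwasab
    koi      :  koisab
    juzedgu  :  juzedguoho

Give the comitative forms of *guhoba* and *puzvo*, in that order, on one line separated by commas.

guhobasab, puzvooho

The suffix is conditioned by the last vowel: -oho when the last vowel of the stem is a rounded vowel (*tafo*, *juzedgu*); -sab when the last vowel of the stem is an unrounded vowel (*wafika*, *belge*, *apwa*, *koi*).
*guhoba*: last vowel = /a/, an unrounded vowel → -sab → *guhobasab*.
Since the last vowel of *puzvo* is /o/ (a rounded vowel), it takes -oho, giving *puzvooho*.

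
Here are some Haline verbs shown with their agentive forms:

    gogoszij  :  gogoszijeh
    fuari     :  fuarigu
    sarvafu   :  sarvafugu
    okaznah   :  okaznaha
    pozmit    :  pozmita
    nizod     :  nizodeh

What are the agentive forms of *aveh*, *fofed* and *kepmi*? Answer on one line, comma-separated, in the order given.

aveha, fofedeh, kepmigu

The alternation tracks the final sound of the stem — -a when the stem ends in a voiceless consonant (*okaznah*, *pozmit*); -eh when the stem ends in a voiced consonant (*gogoszij*, *nizod*); -gu when the stem ends in a vowel (*fuari*, *sarvafu*).
*aveh*: final sound = /h/, a voiceless consonant → -a → *aveha*.
*fofed* — final sound /d/ (a voiced consonant) → -eh → *fofedeh*.
The final sound of *kepmi* is /i/, which is a vowel, so the suffix is -gu, giving *kepmigu*.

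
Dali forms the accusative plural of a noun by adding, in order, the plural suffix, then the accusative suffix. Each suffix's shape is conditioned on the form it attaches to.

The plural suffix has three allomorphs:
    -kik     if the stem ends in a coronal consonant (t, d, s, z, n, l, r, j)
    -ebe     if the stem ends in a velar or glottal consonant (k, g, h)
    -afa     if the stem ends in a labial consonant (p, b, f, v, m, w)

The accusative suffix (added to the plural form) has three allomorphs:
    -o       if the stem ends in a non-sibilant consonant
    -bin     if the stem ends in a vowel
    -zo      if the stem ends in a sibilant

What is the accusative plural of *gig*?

The final consonant of *gig* is /g/, which is velar/glottal, so the plural suffix is -ebe, giving *gigebe*.
The plural form *gigebe*: final sound = /e/, a vowel → -bin → *gigebebin*.

gigebebin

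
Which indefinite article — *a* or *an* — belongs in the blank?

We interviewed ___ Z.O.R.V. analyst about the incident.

The indefinite article is chosen by the initial *sound* of the following word, not its spelling.
The initialism *Z.O.R.V.* is read letter by letter; the first letter, Z, is pronounced /ziː/, which begins with a consonant sound.
So the article is *a*: We interviewed a Z.O.R.V. analyst about the incident.

a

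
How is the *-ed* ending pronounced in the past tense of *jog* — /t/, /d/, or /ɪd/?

The stem *jog* ends in a voiced sound other than /d/.
The -ed suffix is realized as /ɪd/ after /t, d/; as /t/ after other voiceless consonants; and as /d/ after other voiced sounds.
So -ed on *jog* is pronounced /d/.

/d/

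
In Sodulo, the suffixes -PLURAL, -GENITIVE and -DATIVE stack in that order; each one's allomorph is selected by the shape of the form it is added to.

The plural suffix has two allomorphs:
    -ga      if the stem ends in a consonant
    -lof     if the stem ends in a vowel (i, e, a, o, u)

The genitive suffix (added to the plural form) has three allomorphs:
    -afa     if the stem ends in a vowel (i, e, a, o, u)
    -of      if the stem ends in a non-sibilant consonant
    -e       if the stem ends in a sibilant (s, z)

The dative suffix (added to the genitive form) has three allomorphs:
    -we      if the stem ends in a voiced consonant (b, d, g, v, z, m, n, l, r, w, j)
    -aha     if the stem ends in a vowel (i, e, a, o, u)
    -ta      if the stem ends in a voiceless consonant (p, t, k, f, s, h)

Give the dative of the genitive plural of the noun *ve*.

*ve* — final sound /e/ (a vowel) → -lof → *velof*.
The plural form *velof* — final sound /f/ (a non-sibilant consonant) → -of → *velofof*.
The genitive form *velofof* — final sound /f/ (a voiceless consonant) → -ta → *velofofta*.

velofofta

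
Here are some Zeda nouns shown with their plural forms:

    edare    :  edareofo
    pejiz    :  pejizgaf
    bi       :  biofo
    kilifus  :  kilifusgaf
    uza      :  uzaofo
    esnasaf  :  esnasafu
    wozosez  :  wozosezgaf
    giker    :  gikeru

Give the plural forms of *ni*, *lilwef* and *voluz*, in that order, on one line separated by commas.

niofo, lilwefu, voluzgaf

The alternation tracks the final sound of the stem — -gaf when the stem ends in a sibilant (*pejiz*, *kilifus*, *wozosez*); -u when the stem ends in a non-sibilant consonant (*esnasaf*, *giker*); -ofo when the stem ends in a vowel (*edare*, *bi*, *uza*).
*ni*: final sound = /i/, a vowel → -ofo → *niofo*.
*lilwef*: final sound = /f/, a non-sibilant consonant → -u → *lilwefu*.
*voluz*: final sound = /z/, a sibilant → -gaf → *voluzgaf*.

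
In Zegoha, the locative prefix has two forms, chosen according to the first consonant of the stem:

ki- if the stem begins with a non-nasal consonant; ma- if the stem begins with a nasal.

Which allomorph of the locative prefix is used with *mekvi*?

Since the first consonant of *mekvi* is /m/ (a nasal), it takes ma-.

ma-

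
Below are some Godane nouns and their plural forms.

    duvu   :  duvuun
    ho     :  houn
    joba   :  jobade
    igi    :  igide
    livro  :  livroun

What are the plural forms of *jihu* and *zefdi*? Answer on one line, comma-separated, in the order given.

jihuun, zefdide

The alternation tracks the last vowel of the stem — -un when the last vowel of the stem is a rounded vowel (*duvu*, *ho*, *livro*); -de when the last vowel of the stem is an unrounded vowel (*joba*, *igi*).
*jihu* — last vowel /u/ (a rounded vowel) → -un → *jihuun*.
The last vowel of *zefdi* is /i/, which is an unrounded vowel, so the suffix is -de, giving *zefdide*.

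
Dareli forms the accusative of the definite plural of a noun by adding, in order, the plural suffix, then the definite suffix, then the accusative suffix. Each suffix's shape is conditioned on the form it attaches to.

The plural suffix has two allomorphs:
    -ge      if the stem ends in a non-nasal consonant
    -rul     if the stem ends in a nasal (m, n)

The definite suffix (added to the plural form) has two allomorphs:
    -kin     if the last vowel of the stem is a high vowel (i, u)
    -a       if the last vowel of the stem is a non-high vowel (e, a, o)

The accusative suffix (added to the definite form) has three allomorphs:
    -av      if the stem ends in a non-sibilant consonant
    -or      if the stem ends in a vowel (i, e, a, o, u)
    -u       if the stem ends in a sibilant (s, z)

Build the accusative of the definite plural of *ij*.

Since the final consonant of *ij* is /j/ (non-nasal), it takes -ge, giving *ijge*.
The plural form *ijge*: last vowel = /e/, a non-high vowel → -a → *ijgea*.
The final sound of the definite form *ijgea* is /a/, which is a vowel, so the accusative suffix is -or, giving *ijgeaor*.

ijgeaor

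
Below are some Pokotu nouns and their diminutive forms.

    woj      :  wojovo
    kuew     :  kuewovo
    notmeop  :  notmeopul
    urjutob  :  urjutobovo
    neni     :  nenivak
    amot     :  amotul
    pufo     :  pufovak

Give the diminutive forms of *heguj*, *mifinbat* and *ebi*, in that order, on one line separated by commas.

Looking at the final sound of each stem: -ul when the stem ends in a voiceless consonant (*notmeop*, *amot*); -ovo when the stem ends in a voiced consonant (*woj*, *kuew*, *urjutob*); -vak when the stem ends in a vowel (*neni*, *pufo*).
*heguj*: final sound = /j/, a voiced consonant → -ovo → *hegujovo*.
Since the final sound of *mifinbat* is /t/ (a voiceless consonant), it takes -ul, giving *mifinbatul*.
Since the final sound of *ebi* is /i/ (a vowel), it takes -vak, giving *ebivak*.

hegujovo, mifinbatul, ebivak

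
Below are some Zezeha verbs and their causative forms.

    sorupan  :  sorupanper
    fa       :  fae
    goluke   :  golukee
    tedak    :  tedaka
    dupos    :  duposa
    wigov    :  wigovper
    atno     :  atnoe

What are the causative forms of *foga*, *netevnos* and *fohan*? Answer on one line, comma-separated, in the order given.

The pattern is voicing of the final sound: -a when the stem ends in a voiceless consonant (*tedak*, *dupos*); -per when the stem ends in a voiced consonant (*sorupan*, *wigov*); -e when the stem ends in a vowel (*fa*, *goluke*, *atno*).
*foga*: final sound = /a/, a vowel → -e → *fogae*.
The final sound of *netevnos* is /s/, which is a voiceless consonant, so the suffix is -a, giving *netevnosa*.
*fohan*: final sound = /n/, a voiced consonant → -per → *fohanper*.

fogae, netevnosa, fohanper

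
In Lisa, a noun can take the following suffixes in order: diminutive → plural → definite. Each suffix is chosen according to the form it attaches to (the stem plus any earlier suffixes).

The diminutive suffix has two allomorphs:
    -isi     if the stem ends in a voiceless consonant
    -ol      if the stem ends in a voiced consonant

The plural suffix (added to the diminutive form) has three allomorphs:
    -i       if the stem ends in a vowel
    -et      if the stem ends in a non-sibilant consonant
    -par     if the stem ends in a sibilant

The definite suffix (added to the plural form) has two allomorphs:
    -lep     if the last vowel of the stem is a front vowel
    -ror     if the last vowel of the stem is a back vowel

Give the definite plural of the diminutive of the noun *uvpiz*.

The final consonant of *uvpiz* is /z/, which is voiced, so the diminutive suffix is -ol, giving *uvpizol*.
The diminutive form *uvpizol*: final sound = /l/, a non-sibilant consonant → -et → *uvpizolet*.
The plural form *uvpizolet* — last vowel /e/ (a front vowel) → -lep → *uvpizoletlep*.

uvpizoletlep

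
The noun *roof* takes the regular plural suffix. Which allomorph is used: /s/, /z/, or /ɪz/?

The stem *roof* ends in a voiceless non-sibilant consonant.
The plural suffix surfaces as /ɪz/ after sibilants, /s/ after other voiceless consonants, and /z/ after other voiced sounds.
So the plural -s on *roof* is pronounced /s/.

/s/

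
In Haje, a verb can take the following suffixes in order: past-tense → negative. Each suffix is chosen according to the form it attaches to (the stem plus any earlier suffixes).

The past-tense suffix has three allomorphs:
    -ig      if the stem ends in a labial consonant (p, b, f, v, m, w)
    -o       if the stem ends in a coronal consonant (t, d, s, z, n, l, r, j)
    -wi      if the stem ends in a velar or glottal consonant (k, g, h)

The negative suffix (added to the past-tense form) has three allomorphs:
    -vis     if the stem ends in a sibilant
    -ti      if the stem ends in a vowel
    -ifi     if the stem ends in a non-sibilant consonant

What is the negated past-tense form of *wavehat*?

wavehatoti

*wavehat*: final consonant = /t/, coronal → -o → *wavehato*.
Since the final sound of the past-tense form *wavehato* is /o/ (a vowel), it takes -ti, giving *wavehatoti*.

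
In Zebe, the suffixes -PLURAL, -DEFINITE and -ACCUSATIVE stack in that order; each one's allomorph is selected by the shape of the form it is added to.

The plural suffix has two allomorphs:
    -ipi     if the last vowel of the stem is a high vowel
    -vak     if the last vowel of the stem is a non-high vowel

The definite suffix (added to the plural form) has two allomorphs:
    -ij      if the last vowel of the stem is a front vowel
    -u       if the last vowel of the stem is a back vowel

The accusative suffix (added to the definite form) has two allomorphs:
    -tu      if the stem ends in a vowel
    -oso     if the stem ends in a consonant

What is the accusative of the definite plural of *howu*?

howuipiijoso

*howu*: last vowel = /u/, a high vowel → -ipi → *howuipi*.
The plural form *howuipi*: last vowel = /i/, a front vowel → -ij → *howuipiij*.
Since the final sound of the definite form *howuipiij* is /j/ (a consonant), it takes -oso, giving *howuipiijoso*.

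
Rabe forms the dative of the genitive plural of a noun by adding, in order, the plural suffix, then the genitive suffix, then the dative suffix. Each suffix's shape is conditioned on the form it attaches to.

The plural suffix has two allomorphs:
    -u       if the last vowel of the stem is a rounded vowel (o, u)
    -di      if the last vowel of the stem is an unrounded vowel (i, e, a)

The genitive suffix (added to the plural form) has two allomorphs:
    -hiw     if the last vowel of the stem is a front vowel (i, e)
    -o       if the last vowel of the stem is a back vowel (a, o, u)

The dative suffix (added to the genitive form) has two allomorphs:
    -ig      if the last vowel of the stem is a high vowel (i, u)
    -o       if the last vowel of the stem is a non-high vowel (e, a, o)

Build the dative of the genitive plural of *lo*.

The last vowel of *lo* is /o/, which is a rounded vowel, so the plural suffix is -u, giving *lou*.
The plural form *lou* — last vowel /u/ (a back vowel) → -o → *louo*.
The genitive form *louo*: last vowel = /o/, a non-high vowel → -o → *louoo*.

louoo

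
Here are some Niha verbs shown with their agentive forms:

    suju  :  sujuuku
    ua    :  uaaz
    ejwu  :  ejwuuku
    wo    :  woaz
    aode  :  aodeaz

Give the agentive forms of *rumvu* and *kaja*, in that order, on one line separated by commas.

rumvuuku, kajaaz

The alternation tracks the last vowel of the stem — -uku when the last vowel of the stem is a high vowel (*suju*, *ejwu*); -az when the last vowel of the stem is a non-high vowel (*ua*, *wo*, *aode*).
*rumvu* — last vowel /u/ (a high vowel) → -uku → *rumvuuku*.
*kaja* — last vowel /a/ (a non-high vowel) → -az → *kajaaz*.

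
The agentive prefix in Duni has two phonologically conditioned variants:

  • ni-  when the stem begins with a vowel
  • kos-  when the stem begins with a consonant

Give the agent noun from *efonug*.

niefonug

The first sound of *efonug* is /e/, which is a vowel, so the prefix is ni-, giving *niefonug*.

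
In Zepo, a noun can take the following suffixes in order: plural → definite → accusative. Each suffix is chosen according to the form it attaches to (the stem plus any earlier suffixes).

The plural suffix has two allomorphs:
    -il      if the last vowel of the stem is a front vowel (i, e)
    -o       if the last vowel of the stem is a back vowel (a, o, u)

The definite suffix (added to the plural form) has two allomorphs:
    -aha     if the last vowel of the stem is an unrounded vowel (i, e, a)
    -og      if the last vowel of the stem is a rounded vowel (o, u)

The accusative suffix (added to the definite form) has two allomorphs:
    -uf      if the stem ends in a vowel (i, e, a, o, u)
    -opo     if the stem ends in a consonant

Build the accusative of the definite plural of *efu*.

Since the last vowel of *efu* is /u/ (a back vowel), it takes -o, giving *efuo*.
Since the last vowel of the plural form *efuo* is /o/ (a rounded vowel), it takes -og, giving *efuoog*.
The final sound of the definite form *efuoog* is /g/, which is a consonant, so the accusative suffix is -opo, giving *efuoogopo*.

efuoogopo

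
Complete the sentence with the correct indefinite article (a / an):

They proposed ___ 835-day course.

an

The indefinite article is chosen by the initial *sound* of the following word, not its spelling.
The number *835* is spoken "eight hundred …", beginning with /eɪt/ — a vowel sound.
So the article is *an*: They proposed an 835-day course.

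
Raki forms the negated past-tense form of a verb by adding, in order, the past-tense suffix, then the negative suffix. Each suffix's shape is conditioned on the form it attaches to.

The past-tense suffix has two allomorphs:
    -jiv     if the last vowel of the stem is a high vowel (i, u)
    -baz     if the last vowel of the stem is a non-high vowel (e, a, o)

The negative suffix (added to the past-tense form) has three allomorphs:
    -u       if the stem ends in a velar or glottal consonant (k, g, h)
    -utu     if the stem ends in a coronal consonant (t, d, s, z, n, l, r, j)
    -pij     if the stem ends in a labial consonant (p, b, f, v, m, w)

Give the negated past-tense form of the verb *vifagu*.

Since the last vowel of *vifagu* is /u/ (a high vowel), it takes -jiv, giving *vifagujiv*.
Since the final consonant of the past-tense form *vifagujiv* is /v/ (labial), it takes -pij, giving *vifagujivpij*.

vifagujivpij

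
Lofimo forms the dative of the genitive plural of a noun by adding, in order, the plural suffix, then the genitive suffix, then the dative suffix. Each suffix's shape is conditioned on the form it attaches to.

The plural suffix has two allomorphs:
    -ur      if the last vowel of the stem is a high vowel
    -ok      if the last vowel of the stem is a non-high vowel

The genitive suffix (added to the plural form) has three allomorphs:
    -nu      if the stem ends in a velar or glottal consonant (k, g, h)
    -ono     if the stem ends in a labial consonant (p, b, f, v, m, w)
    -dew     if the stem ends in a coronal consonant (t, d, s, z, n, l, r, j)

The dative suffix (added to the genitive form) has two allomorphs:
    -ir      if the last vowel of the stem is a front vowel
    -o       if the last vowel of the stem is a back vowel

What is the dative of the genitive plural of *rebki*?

*rebki*: last vowel = /i/, a high vowel → -ur → *rebkiur*.
The plural form *rebkiur*: final consonant = /r/, coronal → -dew → *rebkiurdew*.
The genitive form *rebkiurdew* — last vowel /e/ (a front vowel) → -ir → *rebkiurdewir*.

rebkiurdewir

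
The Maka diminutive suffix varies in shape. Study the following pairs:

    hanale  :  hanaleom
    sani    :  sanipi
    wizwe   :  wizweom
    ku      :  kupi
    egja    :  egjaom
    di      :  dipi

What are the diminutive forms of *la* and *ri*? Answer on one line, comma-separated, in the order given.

laom, ripi

Looking at the last vowel of each stem: -pi when the last vowel of the stem is a high vowel (*sani*, *ku*, *di*); -om when the last vowel of the stem is a non-high vowel (*hanale*, *wizwe*, *egja*).
*la*: last vowel = /a/, a non-high vowel → -om → *laom*.
Since the last vowel of *ri* is /i/ (a high vowel), it takes -pi, giving *ripi*.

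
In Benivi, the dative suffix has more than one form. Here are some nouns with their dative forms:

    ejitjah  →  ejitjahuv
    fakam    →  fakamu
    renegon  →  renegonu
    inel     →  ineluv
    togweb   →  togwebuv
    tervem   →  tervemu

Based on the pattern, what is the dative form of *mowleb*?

mowlebuv

The suffix is conditioned by the final consonant: -u when the stem ends in a nasal (*fakam*, *renegon*, *tervem*); -uv when the stem ends in a non-nasal consonant (*ejitjah*, *inel*, *togweb*).
Since the final consonant of *mowleb* is /b/ (non-nasal), it takes -uv, giving *mowlebuv*.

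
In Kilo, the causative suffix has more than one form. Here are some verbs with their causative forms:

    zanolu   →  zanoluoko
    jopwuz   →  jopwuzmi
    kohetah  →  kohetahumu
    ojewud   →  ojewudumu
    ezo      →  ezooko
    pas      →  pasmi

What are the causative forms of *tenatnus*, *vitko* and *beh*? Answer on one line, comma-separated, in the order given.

tenatnusmi, vitkooko, behumu

The alternation tracks the final sound of the stem — -mi when the stem ends in a sibilant (*jopwuz*, *pas*); -umu when the stem ends in a non-sibilant consonant (*kohetah*, *ojewud*); -oko when the stem ends in a vowel (*zanolu*, *ezo*).
*tenatnus* — final sound /s/ (a sibilant) → -mi → *tenatnusmi*.
*vitko*: final sound = /o/, a vowel → -oko → *vitkooko*.
*beh*: final sound = /h/, a non-sibilant consonant → -umu → *behumu*.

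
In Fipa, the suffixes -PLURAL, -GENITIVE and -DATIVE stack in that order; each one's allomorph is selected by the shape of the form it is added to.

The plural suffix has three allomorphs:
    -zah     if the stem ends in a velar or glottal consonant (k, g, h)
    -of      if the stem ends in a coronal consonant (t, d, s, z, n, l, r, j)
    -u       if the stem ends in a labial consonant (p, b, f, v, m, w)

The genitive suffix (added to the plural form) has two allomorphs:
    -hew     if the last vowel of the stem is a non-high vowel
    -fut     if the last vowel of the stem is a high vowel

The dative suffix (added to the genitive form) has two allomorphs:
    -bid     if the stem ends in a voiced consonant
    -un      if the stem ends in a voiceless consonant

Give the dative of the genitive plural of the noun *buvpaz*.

*buvpaz* — final consonant /z/ (coronal) → -of → *buvpazof*.
The last vowel of the plural form *buvpazof* is /o/, which is a non-high vowel, so the genitive suffix is -hew, giving *buvpazofhew*.
The genitive form *buvpazofhew* — final consonant /w/ (voiced) → -bid → *buvpazofhewbid*.

buvpazofhewbid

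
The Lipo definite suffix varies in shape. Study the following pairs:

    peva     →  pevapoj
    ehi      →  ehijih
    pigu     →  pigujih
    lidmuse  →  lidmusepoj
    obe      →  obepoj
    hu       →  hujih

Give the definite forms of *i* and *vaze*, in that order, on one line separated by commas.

Looking at the last vowel of each stem: -jih when the last vowel of the stem is a high vowel (*ehi*, *pigu*, *hu*); -poj when the last vowel of the stem is a non-high vowel (*peva*, *lidmuse*, *obe*).
The last vowel of *i* is /i/, which is a high vowel, so the suffix is -jih, giving *ijih*.
Since the last vowel of *vaze* is /e/ (a non-high vowel), it takes -poj, giving *vazepoj*.

ijih, vazepoj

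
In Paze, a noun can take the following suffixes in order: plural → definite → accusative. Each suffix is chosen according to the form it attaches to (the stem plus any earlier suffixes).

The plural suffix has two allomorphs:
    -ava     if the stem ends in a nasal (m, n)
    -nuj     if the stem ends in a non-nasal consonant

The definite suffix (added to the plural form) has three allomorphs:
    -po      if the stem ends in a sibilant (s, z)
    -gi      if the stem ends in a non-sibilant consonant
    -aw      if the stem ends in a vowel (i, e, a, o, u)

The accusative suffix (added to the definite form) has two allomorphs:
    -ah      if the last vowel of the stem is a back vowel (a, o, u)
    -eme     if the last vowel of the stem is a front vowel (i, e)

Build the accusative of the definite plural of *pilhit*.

pilhitnujgieme

*pilhit* — final consonant /t/ (non-nasal) → -nuj → *pilhitnuj*.
The final sound of the plural form *pilhitnuj* is /j/, which is a non-sibilant consonant, so the definite suffix is -gi, giving *pilhitnujgi*.
The last vowel of the definite form *pilhitnujgi* is /i/, which is a front vowel, so the accusative suffix is -eme, giving *pilhitnujgieme*.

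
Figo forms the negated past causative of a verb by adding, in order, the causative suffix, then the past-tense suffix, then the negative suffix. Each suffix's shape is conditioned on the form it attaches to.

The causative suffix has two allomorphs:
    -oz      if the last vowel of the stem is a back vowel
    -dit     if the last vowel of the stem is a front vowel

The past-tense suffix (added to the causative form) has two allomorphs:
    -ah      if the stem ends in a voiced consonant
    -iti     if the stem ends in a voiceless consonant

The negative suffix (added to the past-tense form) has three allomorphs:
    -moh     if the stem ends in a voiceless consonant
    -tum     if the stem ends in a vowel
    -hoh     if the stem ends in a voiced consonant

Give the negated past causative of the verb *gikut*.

gikutozahmoh

*gikut* — last vowel /u/ (a back vowel) → -oz → *gikutoz*.
The causative form *gikutoz* — final consonant /z/ (voiced) → -ah → *gikutozah*.
The past-tense form *gikutozah* — final sound /h/ (a voiceless consonant) → -moh → *gikutozahmoh*.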